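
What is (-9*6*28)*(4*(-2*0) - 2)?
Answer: 3024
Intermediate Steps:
(-9*6*28)*(4*(-2*0) - 2) = (-54*28)*(4*0 - 2) = -1512*(0 - 2) = -1512*(-2) = 3024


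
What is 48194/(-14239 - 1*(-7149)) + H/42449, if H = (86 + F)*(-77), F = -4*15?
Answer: -93635513/13680155 ≈ -6.8446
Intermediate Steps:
F = -60
H = -2002 (H = (86 - 60)*(-77) = 26*(-77) = -2002)
48194/(-14239 - 1*(-7149)) + H/42449 = 48194/(-14239 - 1*(-7149)) - 2002/42449 = 48194/(-14239 + 7149) - 2002*1/42449 = 48194/(-7090) - 182/3859 = 48194*(-1/7090) - 182/3859 = -24097/3545 - 182/3859 = -93635513/13680155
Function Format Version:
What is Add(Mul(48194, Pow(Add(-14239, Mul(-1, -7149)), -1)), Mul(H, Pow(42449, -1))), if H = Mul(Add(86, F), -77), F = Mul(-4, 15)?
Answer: Rational(-93635513, 13680155) ≈ -6.8446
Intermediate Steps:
F = -60
H = -2002 (H = Mul(Add(86, -60), -77) = Mul(26, -77) = -2002)
Add(Mul(48194, Pow(Add(-14239, Mul(-1, -7149)), -1)), Mul(H, Pow(42449, -1))) = Add(Mul(48194, Pow(Add(-14239, Mul(-1, -7149)), -1)), Mul(-2002, Pow(42449, -1))) = Add(Mul(48194, Pow(Add(-14239, 7149), -1)), Mul(-2002, Rational(1, 42449))) = Add(Mul(48194, Pow(-7090, -1)), Rational(-182, 3859)) = Add(Mul(48194, Rational(-1, 7090)), Rational(-182, 3859)) = Add(Rational(-24097, 3545), Rational(-182, 3859)) = Rational(-93635513, 13680155)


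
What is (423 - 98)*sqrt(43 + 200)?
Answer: 2925*sqrt(3) ≈ 5066.3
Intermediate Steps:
(423 - 98)*sqrt(43 + 200) = 325*sqrt(243) = 325*(9*sqrt(3)) = 2925*sqrt(3)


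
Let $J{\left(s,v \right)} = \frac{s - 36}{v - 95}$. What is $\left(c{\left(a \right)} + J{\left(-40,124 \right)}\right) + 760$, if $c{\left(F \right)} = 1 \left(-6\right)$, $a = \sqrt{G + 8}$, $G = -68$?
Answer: $\frac{21790}{29} \approx 751.38$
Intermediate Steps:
$a = 2 i \sqrt{15}$ ($a = \sqrt{-68 + 8} = \sqrt{-60} = 2 i \sqrt{15} \approx 7.746 i$)
$J{\left(s,v \right)} = \frac{-36 + s}{-95 + v}$
$c{\left(F \right)} = -6$
$\left(c{\left(a \right)} + J{\left(-40,124 \right)}\right) + 760 = \left(-6 + \frac{-36 - 40}{-95 + 124}\right) + 760 = \left(-6 + \frac{1}{29} \left(-76\right)\right) + 760 = \left(-6 - \frac{76}{29}\right) + 760 = - \frac{250}{29} + 760 = \frac{21790}{29}$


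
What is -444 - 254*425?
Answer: -108394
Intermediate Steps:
-444 - 254*425 = -444 - 107950 = -108394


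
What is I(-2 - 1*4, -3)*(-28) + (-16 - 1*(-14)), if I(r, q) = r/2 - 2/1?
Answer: 138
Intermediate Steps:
I(r, q) = -2 + r/2 (I(r, q) = r*(1/2) - 2*1 = r/2 - 2 = -2 + r/2)
I(-2 - 1*4, -3)*(-28) + (-16 - 1*(-14)) = (-2 + (-2 - 1*4)/2)*(-28) + (-16 - 1*(-14)) = (-2 + (-2 - 4)/2)*(-28) + (-16 + 14) = (-2 + (1/2)*(-6))*(-28) - 2 = (-2 - 3)*(-28) - 2 = -5*(-28) - 2 = 140 - 2 = 138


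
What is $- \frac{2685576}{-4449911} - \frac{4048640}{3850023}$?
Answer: $- \frac{7676558302792}{17132259697953} \approx -0.44808$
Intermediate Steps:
$- \frac{2685576}{-4449911} - \frac{4048640}{3850023} = \left(-2685576\right) \left(- \frac{1}{4449911}\right) - \frac{4048640}{3850023} = \frac{2685576}{4449911} - \frac{4048640}{3850023} = - \frac{7676558302792}{17132259697953}$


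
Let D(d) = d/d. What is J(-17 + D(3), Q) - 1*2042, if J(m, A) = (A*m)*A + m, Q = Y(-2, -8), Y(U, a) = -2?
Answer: -2122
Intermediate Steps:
Q = -2
D(d) = 1
J(m, A) = m + m*A**2 (J(m, A) = m*A**2 + m = m + m*A**2)
J(-17 + D(3), Q) - 1*2042 = (-17 + 1)*(1 + (-2)**2) - 1*2042 = -16*(1 + 4) - 2042 = -16*5 - 2042 = -80 - 2042 = -2122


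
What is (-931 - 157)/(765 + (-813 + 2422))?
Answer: -544/1187 ≈ -0.45830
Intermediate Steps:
(-931 - 157)/(765 + (-813 + 2422)) = -1088/(765 + 1609) = -1088/2374 = -1088*1/2374 = -544/1187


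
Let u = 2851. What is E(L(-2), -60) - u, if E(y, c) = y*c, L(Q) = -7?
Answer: -2431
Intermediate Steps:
E(y, c) = c*y
E(L(-2), -60) - u = -60*(-7) - 1*2851 = 420 - 2851 = -2431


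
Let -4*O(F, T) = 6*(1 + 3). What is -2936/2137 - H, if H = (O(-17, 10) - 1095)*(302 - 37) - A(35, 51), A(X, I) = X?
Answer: 623573664/2137 ≈ 2.9180e+5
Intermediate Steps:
O(F, T) = -6 (O(F, T) = -3*(1 + 3)/2 = -3*4/2 = -¼*24 = -6)
H = -291800 (H = (-6 - 1095)*(302 - 37) - 1*35 = -1101*265 - 35 = -291765 - 35 = -291800)
-2936/2137 - H = -2936/2137 - 1*(-291800) = -2936*1/2137 + 291800 = -2936/2137 + 291800 = 623573664/2137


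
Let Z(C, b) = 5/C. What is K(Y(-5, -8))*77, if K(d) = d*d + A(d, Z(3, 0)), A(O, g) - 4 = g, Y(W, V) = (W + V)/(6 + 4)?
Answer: 169939/300 ≈ 566.46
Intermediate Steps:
Y(W, V) = V/10 + W/10 (Y(W, V) = (V + W)/10 = (V + W)*(⅒) = V/10 + W/10)
A(O, g) = 4 + g
K(d) = 17/3 + d² (K(d) = d*d + (4 + 5/3) = d² + (4 + 5*(⅓)) = d² + (4 + 5/3) = d² + 17/3 = 17/3 + d²)
K(Y(-5, -8))*77 = (17/3 + ((⅒)*(-8) + (⅒)*(-5))²)*77 = (17/3 + (-⅘ - ½)²)*77 = (17/3 + (-13/10)²)*77 = (17/3 + 169/100)*77 = (2207/300)*77 = 169939/300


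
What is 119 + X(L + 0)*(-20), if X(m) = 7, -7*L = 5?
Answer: -21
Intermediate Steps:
L = -5/7 (L = -1/7*5 = -5/7 ≈ -0.71429)
119 + X(L + 0)*(-20) = 119 + 7*(-20) = 119 - 140 = -21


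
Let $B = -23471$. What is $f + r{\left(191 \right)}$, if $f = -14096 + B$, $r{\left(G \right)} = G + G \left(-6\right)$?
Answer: $-38522$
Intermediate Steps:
$r{\left(G \right)} = - 5 G$ ($r{\left(G \right)} = G - 6 G = - 5 G$)
$f = -37567$ ($f = -14096 - 23471 = -37567$)
$f + r{\left(191 \right)} = -37567 - 955 = -38522$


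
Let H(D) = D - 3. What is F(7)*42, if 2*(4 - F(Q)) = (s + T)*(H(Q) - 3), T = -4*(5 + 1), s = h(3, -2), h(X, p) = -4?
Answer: 756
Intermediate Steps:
H(D) = -3 + D
s = -4
T = -24 (T = -4*6 = -24)
F(Q) = -80 + 14*Q (F(Q) = 4 - (-4 - 24)*((-3 + Q) - 3)/2 = 4 - (-14)*(-6 + Q) = 4 - (168 - 28*Q)/2 = 4 + (-84 + 14*Q) = -80 + 14*Q)
F(7)*42 = (-80 + 14*7)*42 = (-80 + 98)*42 = 18*42 = 756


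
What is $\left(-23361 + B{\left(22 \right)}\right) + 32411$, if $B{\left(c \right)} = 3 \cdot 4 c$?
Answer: $9314$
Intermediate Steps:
$B{\left(c \right)} = 12 c$
$\left(-23361 + B{\left(22 \right)}\right) + 32411 = \left(-23361 + 12 \cdot 22\right) + 32411 = \left(-23361 + 264\right) + 32411 = -23097 + 32411 = 9314$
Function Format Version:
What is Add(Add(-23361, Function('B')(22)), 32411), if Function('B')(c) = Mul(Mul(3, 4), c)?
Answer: 9314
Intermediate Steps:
Function('B')(c) = Mul(12, c)
Add(Add(-23361, Function('B')(22)), 32411) = Add(Add(-23361, Mul(12, 22)), 32411) = Add(Add(-23361, 264), 32411) = Add(-23097, 32411) = 9314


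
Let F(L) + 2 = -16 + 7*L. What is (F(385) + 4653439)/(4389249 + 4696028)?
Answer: 4656116/9085277 ≈ 0.51249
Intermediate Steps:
F(L) = -18 + 7*L (F(L) = -2 + (-16 + 7*L) = -18 + 7*L)
(F(385) + 4653439)/(4389249 + 4696028) = ((-18 + 7*385) + 4653439)/(4389249 + 4696028) = ((-18 + 2695) + 4653439)/9085277 = (2677 + 4653439)*(1/9085277) = 4656116*(1/9085277) = 4656116/9085277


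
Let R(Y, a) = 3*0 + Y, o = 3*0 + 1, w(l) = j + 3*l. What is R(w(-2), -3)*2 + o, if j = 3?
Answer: -5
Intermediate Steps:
w(l) = 3 + 3*l
o = 1 (o = 0 + 1 = 1)
R(Y, a) = Y (R(Y, a) = 0 + Y = Y)
R(w(-2), -3)*2 + o = (3 + 3*(-2))*2 + 1 = (3 - 6)*2 + 1 = -3*2 + 1 = -6 + 1 = -5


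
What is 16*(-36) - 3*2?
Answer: -582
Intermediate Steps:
16*(-36) - 3*2 = -576 - 6 = -582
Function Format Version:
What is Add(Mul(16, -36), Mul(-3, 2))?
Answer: -582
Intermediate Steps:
Add(Mul(16, -36), Mul(-3, 2)) = Add(-576, -6) = -582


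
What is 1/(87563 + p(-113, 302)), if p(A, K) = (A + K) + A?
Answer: 1/87639 ≈ 1.1410e-5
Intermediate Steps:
p(A, K) = K + 2*A
1/(87563 + p(-113, 302)) = 1/(87563 + (302 + 2*(-113))) = 1/(87563 + (302 - 226)) = 1/(87563 + 76) = 1/87639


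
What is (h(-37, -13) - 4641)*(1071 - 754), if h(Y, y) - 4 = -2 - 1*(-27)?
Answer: -1462004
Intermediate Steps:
h(Y, y) = 29 (h(Y, y) = 4 + (-2 - 1*(-27)) = 4 + (-2 + 27) = 4 + 25 = 29)
(h(-37, -13) - 4641)*(1071 - 754) = (29 - 4641)*(1071 - 754) = -4612*317 = -1462004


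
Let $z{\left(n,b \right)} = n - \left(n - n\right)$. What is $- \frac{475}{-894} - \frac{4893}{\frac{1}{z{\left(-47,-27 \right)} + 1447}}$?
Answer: $- \frac{6124078325}{894} \approx -6.8502 \cdot 10^{6}$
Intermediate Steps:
$z{\left(n,b \right)} = n$ ($z{\left(n,b \right)} = n - 0 = n + 0 = n$)
$- \frac{475}{-894} - \frac{4893}{\frac{1}{z{\left(-47,-27 \right)} + 1447}} = - \frac{475}{-894} - \frac{4893}{\frac{1}{-47 + 1447}} = \left(-475\right) \left(- \frac{1}{894}\right) - \frac{4893}{\frac{1}{1400}} = \frac{475}{894} - 4893 \frac{1}{\frac{1}{1400}} = \frac{475}{894} - 6850200 = - \frac{6124078325}{894}$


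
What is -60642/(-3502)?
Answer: 30321/1751 ≈ 17.316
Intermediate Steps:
-60642/(-3502) = -60642*(-1)/3502 = -18*(-3369/3502) = 30321/1751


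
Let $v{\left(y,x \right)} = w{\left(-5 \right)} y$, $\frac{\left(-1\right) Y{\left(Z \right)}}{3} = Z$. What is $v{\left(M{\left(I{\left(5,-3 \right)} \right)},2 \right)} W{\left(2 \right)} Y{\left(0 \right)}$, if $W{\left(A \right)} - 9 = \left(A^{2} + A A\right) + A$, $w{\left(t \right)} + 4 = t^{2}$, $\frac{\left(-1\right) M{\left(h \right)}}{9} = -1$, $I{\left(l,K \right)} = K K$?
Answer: $0$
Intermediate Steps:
$I{\left(l,K \right)} = K^{2}$
$Y{\left(Z \right)} = - 3 Z$
$M{\left(h \right)} = 9$ ($M{\left(h \right)} = \left(-9\right) \left(-1\right) = 9$)
$w{\left(t \right)} = -4 + t^{2}$
$W{\left(A \right)} = 9 + A + 2 A^{2}$ ($W{\left(A \right)} = 9 + \left(\left(A^{2} + A A\right) + A\right) = 9 + \left(\left(A^{2} + A^{2}\right) + A\right) = 9 + \left(2 A^{2} + A\right) = 9 + \left(A + 2 A^{2}\right) = 9 + A + 2 A^{2}$)
$v{\left(y,x \right)} = 21 y$ ($v{\left(y,x \right)} = \left(-4 + \left(-5\right)^{2}\right) y = \left(-4 + 25\right) y = 21 y$)
$v{\left(M{\left(I{\left(5,-3 \right)} \right)},2 \right)} W{\left(2 \right)} Y{\left(0 \right)} = 21 \cdot 9 \left(9 + 2 + 2 \cdot 2^{2}\right) \left(\left(-3\right) 0\right) = 189 \left(9 + 2 + 2 \cdot 4\right) 0 = 189 \left(9 + 2 + 8\right) 0 = 189 \cdot 19 \cdot 0 = 3591 \cdot 0 = 0$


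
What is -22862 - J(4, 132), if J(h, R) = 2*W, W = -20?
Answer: -22822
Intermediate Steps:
J(h, R) = -40 (J(h, R) = 2*(-20) = -40)
-22862 - J(4, 132) = -22862 - 1*(-40) = -22862 + 40 = -22822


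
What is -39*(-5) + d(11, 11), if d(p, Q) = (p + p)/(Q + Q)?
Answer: 196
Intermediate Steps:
d(p, Q) = p/Q (d(p, Q) = (2*p)/((2*Q)) = (2*p)*(1/(2*Q)) = p/Q)
-39*(-5) + d(11, 11) = -39*(-5) + 11/11 = 195 + 11*(1/11) = 195 + 1 = 196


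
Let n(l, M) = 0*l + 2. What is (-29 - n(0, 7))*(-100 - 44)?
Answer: 4464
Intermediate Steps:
n(l, M) = 2 (n(l, M) = 0 + 2 = 2)
(-29 - n(0, 7))*(-100 - 44) = (-29 - 1*2)*(-100 - 44) = (-29 - 2)*(-144) = -31*(-144) = 4464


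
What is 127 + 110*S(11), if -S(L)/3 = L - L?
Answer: 127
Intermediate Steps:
S(L) = 0 (S(L) = -3*(L - L) = -3*0 = 0)
127 + 110*S(11) = 127 + 110*0 = 127 + 0 = 127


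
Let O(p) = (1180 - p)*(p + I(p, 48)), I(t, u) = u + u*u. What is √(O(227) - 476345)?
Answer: √1981442 ≈ 1407.6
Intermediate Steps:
I(t, u) = u + u²
O(p) = (1180 - p)*(2352 + p) (O(p) = (1180 - p)*(p + 48*(1 + 48)) = (1180 - p)*(p + 48*49) = (1180 - p)*(p + 2352) = (1180 - p)*(2352 + p))
√(O(227) - 476345) = √((2775360 - 1*227² - 1172*227) - 476345) = √((2775360 - 1*51529 - 266044) - 476345) = √((2775360 - 51529 - 266044) - 476345) = √(2457787 - 476345) = √1981442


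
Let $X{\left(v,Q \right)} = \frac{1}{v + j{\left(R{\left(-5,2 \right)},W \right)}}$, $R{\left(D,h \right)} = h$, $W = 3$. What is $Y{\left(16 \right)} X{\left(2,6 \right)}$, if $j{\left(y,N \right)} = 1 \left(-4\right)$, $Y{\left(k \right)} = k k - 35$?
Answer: $- \frac{221}{2} \approx -110.5$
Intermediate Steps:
$Y{\left(k \right)} = -35 + k^{2}$ ($Y{\left(k \right)} = k^{2} - 35 = -35 + k^{2}$)
$j{\left(y,N \right)} = -4$
$X{\left(v,Q \right)} = \frac{1}{-4 + v}$ ($X{\left(v,Q \right)} = \frac{1}{v - 4} = \frac{1}{-4 + v}$)
$Y{\left(16 \right)} X{\left(2,6 \right)} = \frac{-35 + 16^{2}}{-4 + 2} = \frac{-35 + 256}{-2} = 221 \left(- \frac{1}{2}\right) = - \frac{221}{2}$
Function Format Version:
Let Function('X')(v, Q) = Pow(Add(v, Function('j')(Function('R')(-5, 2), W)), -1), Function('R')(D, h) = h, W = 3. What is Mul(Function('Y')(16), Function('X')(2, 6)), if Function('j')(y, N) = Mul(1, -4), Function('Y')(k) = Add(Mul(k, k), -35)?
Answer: Rational(-221, 2) ≈ -110.50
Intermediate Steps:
Function('Y')(k) = Add(-35, Pow(k, 2)) (Function('Y')(k) = Add(Pow(k, 2), -35) = Add(-35, Pow(k, 2)))
Function('j')(y, N) = -4
Function('X')(v, Q) = Pow(Add(-4, v), -1) (Function('X')(v, Q) = Pow(Add(v, -4), -1) = Pow(Add(-4, v), -1))
Mul(Function('Y')(16), Function('X')(2, 6)) = Mul(Add(-35, Pow(16, 2)), Pow(Add(-4, 2), -1)) = Mul(Add(-35, 256), Pow(-2, -1)) = Mul(221, Rational(-1, 2)) = Rational(-221, 2)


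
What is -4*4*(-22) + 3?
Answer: 355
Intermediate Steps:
-4*4*(-22) + 3 = -16*(-22) + 3 = 352 + 3 = 355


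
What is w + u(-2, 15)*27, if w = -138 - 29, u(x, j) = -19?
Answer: -680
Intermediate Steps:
w = -167
w + u(-2, 15)*27 = -167 - 19*27 = -167 - 513 = -680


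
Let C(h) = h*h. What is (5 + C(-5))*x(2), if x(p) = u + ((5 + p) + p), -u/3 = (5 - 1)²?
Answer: -1170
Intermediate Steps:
C(h) = h²
u = -48 (u = -3*(5 - 1)² = -3*4² = -3*16 = -48)
x(p) = -43 + 2*p (x(p) = -48 + ((5 + p) + p) = -48 + (5 + 2*p) = -43 + 2*p)
(5 + C(-5))*x(2) = (5 + (-5)²)*(-43 + 2*2) = (5 + 25)*(-43 + 4) = 30*(-39) = -1170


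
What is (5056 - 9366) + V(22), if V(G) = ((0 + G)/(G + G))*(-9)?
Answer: -8629/2 ≈ -4314.5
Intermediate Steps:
V(G) = -9/2 (V(G) = (G/((2*G)))*(-9) = (G*(1/(2*G)))*(-9) = (1/2)*(-9) = -9/2)
(5056 - 9366) + V(22) = (5056 - 9366) - 9/2 = -4310 - 9/2 = -8629/2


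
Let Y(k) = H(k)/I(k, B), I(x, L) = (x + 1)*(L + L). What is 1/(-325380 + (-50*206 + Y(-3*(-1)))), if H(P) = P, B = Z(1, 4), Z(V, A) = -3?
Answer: -8/2685441 ≈ -2.9790e-6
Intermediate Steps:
B = -3
I(x, L) = 2*L*(1 + x) (I(x, L) = (1 + x)*(2*L) = 2*L*(1 + x))
Y(k) = k/(-6 - 6*k) (Y(k) = k/((2*(-3)*(1 + k))) = k/(-6 - 6*k))
1/(-325380 + (-50*206 + Y(-3*(-1)))) = 1/(-325380 + (-50*206 - (-3*(-1))/(6 + 6*(-3*(-1))))) = 1/(-325380 + (-10300 - 1*3/(6 + 6*3))) = 1/(-325380 + (-10300 - 1*3/(6 + 18))) = 1/(-325380 + (-10300 - 1*3/24)) = 1/(-325380 + (-10300 - 1*3*1/24)) = 1/(-325380 + (-10300 - 1/8)) = 1/(-325380 - 82401/8) = 1/(-2685441/8) = -8/2685441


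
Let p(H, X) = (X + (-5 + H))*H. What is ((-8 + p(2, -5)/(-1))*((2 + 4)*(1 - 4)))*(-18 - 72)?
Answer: 12960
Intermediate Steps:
p(H, X) = H*(-5 + H + X) (p(H, X) = (-5 + H + X)*H = H*(-5 + H + X))
((-8 + p(2, -5)/(-1))*((2 + 4)*(1 - 4)))*(-18 - 72) = ((-8 + (2*(-5 + 2 - 5))/(-1))*((2 + 4)*(1 - 4)))*(-18 - 72) = ((-8 + (2*(-8))*(-1))*(6*(-3)))*(-90) = ((-8 - 16*(-1))*(-18))*(-90) = ((-8 + 16)*(-18))*(-90) = (8*(-18))*(-90) = -144*(-90) = 12960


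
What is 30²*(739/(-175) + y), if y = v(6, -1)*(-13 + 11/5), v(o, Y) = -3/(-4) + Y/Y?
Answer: -145674/7 ≈ -20811.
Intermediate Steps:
v(o, Y) = 7/4 (v(o, Y) = -3*(-¼) + 1 = ¾ + 1 = 7/4)
y = -189/10 (y = 7*(-13 + 11/5)/4 = (7/4)*(-54/5) = -189/10 ≈ -18.900)
30²*(739/(-175) + y) = 30²*(739/(-175) - 189/10) = 900*(739*(-1/175) - 189/10) = 900*(-739/175 - 189/10) = 900*(-8093/350) = -145674/7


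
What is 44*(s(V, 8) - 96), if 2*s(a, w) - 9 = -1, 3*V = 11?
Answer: -4048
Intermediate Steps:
V = 11/3 (V = (1/3)*11 = 11/3 ≈ 3.6667)
s(a, w) = 4 (s(a, w) = 9/2 + (1/2)*(-1) = 9/2 - 1/2 = 4)
44*(s(V, 8) - 96) = 44*(4 - 96) = 44*(-92) = -4048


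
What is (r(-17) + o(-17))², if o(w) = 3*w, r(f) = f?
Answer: 4624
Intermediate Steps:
(r(-17) + o(-17))² = (-17 + 3*(-17))² = (-17 - 51)² = (-68)² = 4624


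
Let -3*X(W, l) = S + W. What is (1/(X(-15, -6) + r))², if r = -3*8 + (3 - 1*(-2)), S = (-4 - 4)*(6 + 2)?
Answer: 9/484 ≈ 0.018595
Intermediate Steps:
S = -64 (S = -8*8 = -64)
r = -19 (r = -24 + (3 + 2) = -24 + 5 = -19)
X(W, l) = 64/3 - W/3 (X(W, l) = -(-64 + W)/3 = 64/3 - W/3)
(1/(X(-15, -6) + r))² = (1/((64/3 - ⅓*(-15)) - 19))² = (1/((64/3 + 5) - 19))² = (1/(79/3 - 19))² = (1/(22/3))² = (3/22)² = 9/484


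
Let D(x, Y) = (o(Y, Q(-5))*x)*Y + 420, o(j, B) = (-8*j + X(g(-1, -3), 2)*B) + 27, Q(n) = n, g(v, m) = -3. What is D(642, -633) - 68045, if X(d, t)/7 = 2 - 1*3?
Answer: -2083202261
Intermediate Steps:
X(d, t) = -7 (X(d, t) = 7*(2 - 1*3) = 7*(2 - 3) = 7*(-1) = -7)
o(j, B) = 27 - 8*j - 7*B (o(j, B) = (-8*j - 7*B) + 27 = 27 - 8*j - 7*B)
D(x, Y) = 420 + Y*x*(62 - 8*Y) (D(x, Y) = ((27 - 8*Y - 7*(-5))*x)*Y + 420 = ((27 - 8*Y + 35)*x)*Y + 420 = ((62 - 8*Y)*x)*Y + 420 = (x*(62 - 8*Y))*Y + 420 = Y*x*(62 - 8*Y) + 420 = 420 + Y*x*(62 - 8*Y))
D(642, -633) - 68045 = (420 - 2*(-633)*642*(-31 + 4*(-633))) - 68045 = (420 - 2*(-633)*642*(-31 - 2532)) - 68045 = (420 - 2*(-633)*642*(-2563)) - 68045 = (420 - 2083134636) - 68045 = -2083134216 - 68045 = -2083202261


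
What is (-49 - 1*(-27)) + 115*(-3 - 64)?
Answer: -7727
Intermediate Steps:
(-49 - 1*(-27)) + 115*(-3 - 64) = (-49 + 27) + 115*(-67) = -22 - 7705 = -7727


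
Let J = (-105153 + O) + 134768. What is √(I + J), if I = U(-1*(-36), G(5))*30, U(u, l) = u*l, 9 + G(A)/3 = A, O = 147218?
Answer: √163873 ≈ 404.81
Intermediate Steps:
G(A) = -27 + 3*A
U(u, l) = l*u
J = 176833 (J = (-105153 + 147218) + 134768 = 42065 + 134768 = 176833)
I = -12960 (I = ((-27 + 3*5)*(-1*(-36)))*30 = ((-27 + 15)*36)*30 = -12*36*30 = -432*30 = -12960)
√(I + J) = √(-12960 + 176833) = √163873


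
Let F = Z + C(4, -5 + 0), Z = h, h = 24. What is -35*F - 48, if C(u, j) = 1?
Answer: -923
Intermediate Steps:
Z = 24
F = 25 (F = 24 + 1 = 25)
-35*F - 48 = -35*25 - 48 = -875 - 48 = -923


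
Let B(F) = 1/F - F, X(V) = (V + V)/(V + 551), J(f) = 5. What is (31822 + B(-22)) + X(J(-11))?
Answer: 48689434/1529 ≈ 31844.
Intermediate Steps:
X(V) = 2*V/(551 + V) (X(V) = (2*V)/(551 + V) = 2*V/(551 + V))
(31822 + B(-22)) + X(J(-11)) = (31822 + (1/(-22) - 1*(-22))) + 2*5/(551 + 5) = (31822 + (-1/22 + 22)) + 2*5/556 = (31822 + 483/22) + 2*5*(1/556) = 700567/22 + 5/278 = 48689434/1529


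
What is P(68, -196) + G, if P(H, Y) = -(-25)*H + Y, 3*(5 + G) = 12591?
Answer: 5696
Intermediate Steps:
G = 4192 (G = -5 + (⅓)*12591 = -5 + 4197 = 4192)
P(H, Y) = Y + 25*H (P(H, Y) = 25*H + Y = Y + 25*H)
P(68, -196) + G = (-196 + 25*68) + 4192 = (-196 + 1700) + 4192 = 1504 + 4192 = 5696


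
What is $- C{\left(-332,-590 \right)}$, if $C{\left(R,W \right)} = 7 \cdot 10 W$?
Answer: $41300$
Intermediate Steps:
$C{\left(R,W \right)} = 70 W$
$- C{\left(-332,-590 \right)} = - 70 \left(-590\right) = \left(-1\right) \left(-41300\right) = 41300$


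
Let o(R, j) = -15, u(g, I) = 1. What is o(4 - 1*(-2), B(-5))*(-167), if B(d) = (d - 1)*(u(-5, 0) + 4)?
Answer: 2505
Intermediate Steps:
B(d) = -5 + 5*d (B(d) = (d - 1)*(1 + 4) = (-1 + d)*5 = -5 + 5*d)
o(4 - 1*(-2), B(-5))*(-167) = -15*(-167) = 2505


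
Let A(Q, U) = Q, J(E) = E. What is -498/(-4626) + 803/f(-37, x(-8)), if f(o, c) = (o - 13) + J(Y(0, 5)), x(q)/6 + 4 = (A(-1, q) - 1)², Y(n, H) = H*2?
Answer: -615793/30840 ≈ -19.967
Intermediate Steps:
Y(n, H) = 2*H
x(q) = 0 (x(q) = -24 + 6*(-1 - 1)² = -24 + 6*(-2)² = -24 + 6*4 = -24 + 24 = 0)
f(o, c) = -3 + o (f(o, c) = (o - 13) + 2*5 = (-13 + o) + 10 = -3 + o)
-498/(-4626) + 803/f(-37, x(-8)) = -498/(-4626) + 803/(-3 - 37) = -498*(-1/4626) + 803/(-40) = 83/771 + 803*(-1/40) = 83/771 - 803/40 = -615793/30840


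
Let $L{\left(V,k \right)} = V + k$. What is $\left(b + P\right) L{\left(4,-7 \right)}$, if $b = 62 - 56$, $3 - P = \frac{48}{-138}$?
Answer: $- \frac{645}{23} \approx -28.043$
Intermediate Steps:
$P = \frac{77}{23}$ ($P = 3 - \frac{48}{-138} = 3 - 48 \left(- \frac{1}{138}\right) = 3 - - \frac{8}{23} = 3 + \frac{8}{23} = \frac{77}{23} \approx 3.3478$)
$b = 6$
$\left(b + P\right) L{\left(4,-7 \right)} = \left(6 + \frac{77}{23}\right) \left(4 - 7\right) = \frac{215}{23} \left(-3\right) = - \frac{645}{23}$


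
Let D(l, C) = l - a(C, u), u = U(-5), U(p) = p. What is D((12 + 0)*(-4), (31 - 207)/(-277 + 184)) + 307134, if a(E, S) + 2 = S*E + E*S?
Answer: 28560944/93 ≈ 3.0711e+5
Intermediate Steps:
u = -5
a(E, S) = -2 + 2*E*S (a(E, S) = -2 + (S*E + E*S) = -2 + (E*S + E*S) = -2 + 2*E*S)
D(l, C) = 2 + l + 10*C (D(l, C) = l - (-2 + 2*C*(-5)) = l - (-2 - 10*C) = l + (2 + 10*C) = 2 + l + 10*C)
D((12 + 0)*(-4), (31 - 207)/(-277 + 184)) + 307134 = (2 + (12 + 0)*(-4) + 10*((31 - 207)/(-277 + 184))) + 307134 = (2 + 12*(-4) + 10*(-176/(-93))) + 307134 = (2 - 48 + 10*(-176*(-1/93))) + 307134 = (2 - 48 + 10*(176/93)) + 307134 = (2 - 48 + 1760/93) + 307134 = -2518/93 + 307134 = 28560944/93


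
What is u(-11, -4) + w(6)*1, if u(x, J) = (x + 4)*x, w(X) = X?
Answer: 83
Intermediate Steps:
u(x, J) = x*(4 + x) (u(x, J) = (4 + x)*x = x*(4 + x))
u(-11, -4) + w(6)*1 = -11*(4 - 11) + 6*1 = -11*(-7) + 6 = 77 + 6 = 83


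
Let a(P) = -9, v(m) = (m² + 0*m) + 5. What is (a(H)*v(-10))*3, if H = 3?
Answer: -2835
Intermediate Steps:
v(m) = 5 + m² (v(m) = (m² + 0) + 5 = m² + 5 = 5 + m²)
(a(H)*v(-10))*3 = -9*(5 + (-10)²)*3 = -9*(5 + 100)*3 = -9*105*3 = -945*3 = -2835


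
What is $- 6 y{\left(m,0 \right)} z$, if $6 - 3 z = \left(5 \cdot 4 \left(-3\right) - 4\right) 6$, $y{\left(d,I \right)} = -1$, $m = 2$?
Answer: $780$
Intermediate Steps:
$z = 130$ ($z = 2 - \frac{\left(5 \cdot 4 \left(-3\right) - 4\right) 6}{3} = 2 - \frac{\left(20 \left(-3\right) - 4\right) 6}{3} = 2 - \frac{\left(-60 - 4\right) 6}{3} = 2 - \frac{\left(-64\right) 6}{3} = 2 - -128 = 2 + 128 = 130$)
$- 6 y{\left(m,0 \right)} z = \left(-6\right) \left(-1\right) 130 = 6 \cdot 130 = 780$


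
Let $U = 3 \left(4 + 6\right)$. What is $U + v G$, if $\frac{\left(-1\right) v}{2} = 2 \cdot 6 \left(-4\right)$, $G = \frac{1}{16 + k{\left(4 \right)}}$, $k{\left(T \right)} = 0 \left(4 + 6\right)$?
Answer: $36$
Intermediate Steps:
$k{\left(T \right)} = 0$ ($k{\left(T \right)} = 0 \cdot 10 = 0$)
$U = 30$ ($U = 3 \cdot 10 = 30$)
$G = \frac{1}{16}$ ($G = \frac{1}{16 + 0} = \frac{1}{16} \approx 0.0625$)
$v = 96$ ($v = - 2 \cdot 2 \cdot 6 \left(-4\right) = - 2 \cdot 12 \left(-4\right) = \left(-2\right) \left(-48\right) = 96$)
$U + v G = 30 + 96 \cdot \frac{1}{16} = 30 + 6 = 36$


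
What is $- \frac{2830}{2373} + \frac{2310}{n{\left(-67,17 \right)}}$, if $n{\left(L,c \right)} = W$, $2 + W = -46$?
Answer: $- \frac{936245}{18984} \approx -49.318$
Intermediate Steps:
$W = -48$ ($W = -2 - 46 = -48$)
$n{\left(L,c \right)} = -48$
$- \frac{2830}{2373} + \frac{2310}{n{\left(-67,17 \right)}} = - \frac{2830}{2373} + \frac{2310}{-48} = \left(-2830\right) \frac{1}{2373} + 2310 \left(- \frac{1}{48}\right) = - \frac{2830}{2373} - \frac{385}{8} = - \frac{936245}{18984}$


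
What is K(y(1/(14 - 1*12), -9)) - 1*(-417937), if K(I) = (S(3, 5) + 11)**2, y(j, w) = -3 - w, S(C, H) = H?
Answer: 418193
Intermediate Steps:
K(I) = 256 (K(I) = (5 + 11)**2 = 16**2 = 256)
K(y(1/(14 - 1*12), -9)) - 1*(-417937) = 256 - 1*(-417937) = 256 + 417937 = 418193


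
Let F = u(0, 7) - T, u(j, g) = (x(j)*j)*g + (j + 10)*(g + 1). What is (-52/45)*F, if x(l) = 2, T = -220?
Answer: -1040/3 ≈ -346.67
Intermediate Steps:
u(j, g) = (1 + g)*(10 + j) + 2*g*j (u(j, g) = (2*j)*g + (j + 10)*(g + 1) = 2*g*j + (10 + j)*(1 + g) = 2*g*j + (1 + g)*(10 + j) = (1 + g)*(10 + j) + 2*g*j)
F = 300 (F = (10 + 0 + 10*7 + 3*7*0) - 1*(-220) = (10 + 0 + 70 + 0) + 220 = 80 + 220 = 300)
(-52/45)*F = -52/45*300 = -1040/3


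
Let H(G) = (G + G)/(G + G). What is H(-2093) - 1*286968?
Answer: -286967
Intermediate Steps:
H(G) = 1 (H(G) = (2*G)/((2*G)) = (2*G)*(1/(2*G)) = 1)
H(-2093) - 1*286968 = 1 - 1*286968 = 1 - 286968 = -286967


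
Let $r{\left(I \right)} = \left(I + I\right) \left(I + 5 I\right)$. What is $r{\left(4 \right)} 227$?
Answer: $43584$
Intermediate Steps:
$r{\left(I \right)} = 12 I^{2}$ ($r{\left(I \right)} = 2 I 6 I = 12 I^{2}$)
$r{\left(4 \right)} 227 = 12 \cdot 4^{2} \cdot 227 = 12 \cdot 16 \cdot 227 = 192 \cdot 227 = 43584$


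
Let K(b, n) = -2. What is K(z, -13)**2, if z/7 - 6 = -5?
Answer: 4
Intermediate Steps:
z = 7 (z = 42 + 7*(-5) = 42 - 35 = 7)
K(z, -13)**2 = (-2)**2 = 4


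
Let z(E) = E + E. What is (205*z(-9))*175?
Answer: -645750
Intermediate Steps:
z(E) = 2*E
(205*z(-9))*175 = (205*(2*(-9)))*175 = (205*(-18))*175 = -3690*175 = -645750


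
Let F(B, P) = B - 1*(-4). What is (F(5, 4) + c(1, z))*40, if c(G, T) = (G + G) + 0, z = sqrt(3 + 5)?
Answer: 440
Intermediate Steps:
F(B, P) = 4 + B (F(B, P) = B + 4 = 4 + B)
z = 2*sqrt(2) (z = sqrt(8) = 2*sqrt(2) ≈ 2.8284)
c(G, T) = 2*G (c(G, T) = 2*G + 0 = 2*G)
(F(5, 4) + c(1, z))*40 = ((4 + 5) + 2*1)*40 = (9 + 2)*40 = 11*40 = 440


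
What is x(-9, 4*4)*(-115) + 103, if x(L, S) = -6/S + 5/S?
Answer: 1763/16 ≈ 110.19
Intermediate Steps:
x(L, S) = -1/S
x(-9, 4*4)*(-115) + 103 = -1/(4*4)*(-115) + 103 = -1/16*(-115) + 103 = 115/16 + 103 = 1763/16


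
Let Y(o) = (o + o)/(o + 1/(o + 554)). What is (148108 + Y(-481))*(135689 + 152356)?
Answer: 249660042743415/5852 ≈ 4.2662e+10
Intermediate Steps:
Y(o) = 2*o/(o + 1/(554 + o)) (Y(o) = (2*o)/(o + 1/(554 + o)) = 2*o/(o + 1/(554 + o)))
(148108 + Y(-481))*(135689 + 152356) = (148108 + 2*(-481)*(554 - 481)/(1 + (-481)**2 + 554*(-481)))*(135689 + 152356) = (148108 + 2*(-481)*73/(1 + 231361 - 266474))*288045 = (148108 + 2*(-481)*73/(-35112))*288045 = (148108 + 2*(-481)*(-1/35112)*73)*288045 = (148108 + 35113/17556)*288045 = (2600219161/17556)*288045 = 249660042743415/5852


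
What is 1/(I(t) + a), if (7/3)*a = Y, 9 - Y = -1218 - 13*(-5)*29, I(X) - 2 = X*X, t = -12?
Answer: -1/136 ≈ -0.0073529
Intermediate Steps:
I(X) = 2 + X² (I(X) = 2 + X*X = 2 + X²)
Y = -658 (Y = 9 - (-1218 - 13*(-5)*29) = 9 - (-1218 - (-65)*29) = 9 - (-1218 - 1*(-1885)) = 9 - (-1218 + 1885) = 9 - 1*667 = 9 - 667 = -658)
a = -282 (a = (3/7)*(-658) = -282)
1/(I(t) + a) = 1/((2 + (-12)²) - 282) = 1/((2 + 144) - 282) = 1/(146 - 282) = 1/(-136) = -1/136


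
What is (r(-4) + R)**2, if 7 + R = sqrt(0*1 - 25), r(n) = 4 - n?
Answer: -24 + 10*I ≈ -24.0 + 10.0*I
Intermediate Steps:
R = -7 + 5*I (R = -7 + sqrt(0*1 - 25) = -7 + sqrt(0 - 25) = -7 + sqrt(-25) = -7 + 5*I ≈ -7.0 + 5.0*I)
(r(-4) + R)**2 = ((4 - 1*(-4)) + (-7 + 5*I))**2 = ((4 + 4) + (-7 + 5*I))**2 = (8 + (-7 + 5*I))**2 = (1 + 5*I)**2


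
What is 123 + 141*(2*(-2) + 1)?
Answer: -300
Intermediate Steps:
123 + 141*(2*(-2) + 1) = 123 + 141*(-4 + 1) = 123 + 141*(-3) = 123 - 423 = -300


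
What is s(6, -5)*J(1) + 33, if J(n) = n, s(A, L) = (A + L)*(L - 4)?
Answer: 24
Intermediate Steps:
s(A, L) = (-4 + L)*(A + L) (s(A, L) = (A + L)*(-4 + L) = (-4 + L)*(A + L))
s(6, -5)*J(1) + 33 = ((-5)**2 - 4*6 - 4*(-5) + 6*(-5))*1 + 33 = (25 - 24 + 20 - 30)*1 + 33 = -9*1 + 33 = -9 + 33 = 24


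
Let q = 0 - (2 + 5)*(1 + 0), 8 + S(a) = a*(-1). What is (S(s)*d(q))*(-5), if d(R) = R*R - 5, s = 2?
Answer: 2200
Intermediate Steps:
S(a) = -8 - a (S(a) = -8 + a*(-1) = -8 - a)
q = -7 (q = 0 - 7 = -7)
d(R) = -5 + R² (d(R) = R² - 5 = -5 + R²)
(S(s)*d(q))*(-5) = ((-8 - 1*2)*(-5 + (-7)²))*(-5) = ((-8 - 2)*(-5 + 49))*(-5) = -10*44*(-5) = -440*(-5) = 2200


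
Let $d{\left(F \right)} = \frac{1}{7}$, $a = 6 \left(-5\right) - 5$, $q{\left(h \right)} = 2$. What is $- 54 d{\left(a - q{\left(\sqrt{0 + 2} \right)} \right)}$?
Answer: $- \frac{54}{7} \approx -7.7143$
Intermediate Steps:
$a = -35$ ($a = -30 - 5 = -35$)
$d{\left(F \right)} = \frac{1}{7}$
$- 54 d{\left(a - q{\left(\sqrt{0 + 2} \right)} \right)} = \left(-54\right) \frac{1}{7} = - \frac{54}{7}$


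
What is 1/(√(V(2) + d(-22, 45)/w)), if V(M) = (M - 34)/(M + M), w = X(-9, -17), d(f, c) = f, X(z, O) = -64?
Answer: -4*I*√10/35 ≈ -0.3614*I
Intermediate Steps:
w = -64
V(M) = (-34 + M)/(2*M) (V(M) = (-34 + M)/((2*M)) = (-34 + M)*(1/(2*M)) = (-34 + M)/(2*M))
1/(√(V(2) + d(-22, 45)/w)) = 1/(√((½)*(-34 + 2)/2 - 22/(-64))) = 1/(√((½)*(½)*(-32) - 22*(-1/64))) = 1/(√(-8 + 11/32)) = 1/(√(-245/32)) = 1/(7*I*√10/8) = -4*I*√10/35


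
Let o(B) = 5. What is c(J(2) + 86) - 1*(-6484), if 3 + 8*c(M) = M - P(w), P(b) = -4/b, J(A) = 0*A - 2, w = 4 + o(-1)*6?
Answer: 883203/136 ≈ 6494.1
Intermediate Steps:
w = 34 (w = 4 + 5*6 = 4 + 30 = 34)
J(A) = -2 (J(A) = 0 - 2 = -2)
c(M) = -49/136 + M/8 (c(M) = -3/8 + (M - (-4)/34)/8 = -3/8 + (M - 1*(-2/17))/8 = -3/8 + (M + 2/17)/8 = -3/8 + (2/17 + M)/8 = -3/8 + (1/68 + M/8) = -49/136 + M/8)
c(J(2) + 86) - 1*(-6484) = (-49/136 + (-2 + 86)/8) - 1*(-6484) = (-49/136 + (⅛)*84) + 6484 = (-49/136 + 21/2) + 6484 = 1379/136 + 6484 = 883203/136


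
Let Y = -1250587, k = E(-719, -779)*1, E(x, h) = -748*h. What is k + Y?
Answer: -667895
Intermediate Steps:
k = 582692 (k = -748*(-779)*1 = 582692*1 = 582692)
k + Y = 582692 - 1250587 = -667895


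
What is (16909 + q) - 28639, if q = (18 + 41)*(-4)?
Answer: -11966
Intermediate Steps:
q = -236 (q = 59*(-4) = -236)
(16909 + q) - 28639 = (16909 - 236) - 28639 = 16673 - 28639 = -11966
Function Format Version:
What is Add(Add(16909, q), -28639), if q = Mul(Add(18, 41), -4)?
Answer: -11966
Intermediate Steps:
q = -236 (q = Mul(59, -4) = -236)
Add(Add(16909, q), -28639) = Add(Add(16909, -236), -28639) = Add(16673, -28639) = -11966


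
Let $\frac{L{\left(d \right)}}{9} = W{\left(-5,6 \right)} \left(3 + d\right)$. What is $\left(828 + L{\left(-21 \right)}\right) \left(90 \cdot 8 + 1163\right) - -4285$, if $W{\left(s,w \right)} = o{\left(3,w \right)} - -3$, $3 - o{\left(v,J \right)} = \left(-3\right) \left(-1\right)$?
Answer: $648271$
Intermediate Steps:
$o{\left(v,J \right)} = 0$ ($o{\left(v,J \right)} = 3 - \left(-3\right) \left(-1\right) = 3 - 3 = 0$)
$W{\left(s,w \right)} = 3$ ($W{\left(s,w \right)} = 0 - -3 = 0 + 3 = 3$)
$L{\left(d \right)} = 81 + 27 d$ ($L{\left(d \right)} = 9 \cdot 3 \left(3 + d\right) = 9 \left(9 + 3 d\right) = 81 + 27 d$)
$\left(828 + L{\left(-21 \right)}\right) \left(90 \cdot 8 + 1163\right) - -4285 = \left(828 + \left(81 + 27 \left(-21\right)\right)\right) \left(90 \cdot 8 + 1163\right) - -4285 = \left(828 + \left(81 - 567\right)\right) \left(720 + 1163\right) + 4285 = \left(828 - 486\right) 1883 + 4285 = 342 \cdot 1883 + 4285 = 643986 + 4285 = 648271$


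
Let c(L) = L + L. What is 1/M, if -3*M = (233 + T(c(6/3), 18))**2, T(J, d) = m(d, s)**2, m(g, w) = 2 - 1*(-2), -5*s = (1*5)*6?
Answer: -1/20667 ≈ -4.8386e-5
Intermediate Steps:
s = -6 (s = -1*5*6/5 = -6 ≈ -6.0000)
m(g, w) = 4 (m(g, w) = 2 + 2 = 4)
c(L) = 2*L
T(J, d) = 16 (T(J, d) = 4**2 = 16)
M = -20667 (M = -(233 + 16)**2/3 = -1/3*249**2 = -1/3*62001 = -20667)
1/M = 1/(-20667) = -1/20667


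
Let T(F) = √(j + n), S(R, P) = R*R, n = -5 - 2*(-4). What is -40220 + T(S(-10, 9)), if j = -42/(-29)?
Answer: -40220 + √3741/29 ≈ -40218.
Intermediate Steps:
n = 3 (n = -5 + 8 = 3)
S(R, P) = R²
j = 42/29 (j = -42*(-1/29) = 42/29 ≈ 1.4483)
T(F) = √3741/29 (T(F) = √(42/29 + 3) = √(129/29) = √3741/29)
-40220 + T(S(-10, 9)) = -40220 + √3741/29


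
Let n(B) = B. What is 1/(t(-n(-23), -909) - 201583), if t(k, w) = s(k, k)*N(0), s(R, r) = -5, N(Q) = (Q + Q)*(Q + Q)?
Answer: -1/201583 ≈ -4.9607e-6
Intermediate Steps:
N(Q) = 4*Q² (N(Q) = (2*Q)*(2*Q) = 4*Q²)
t(k, w) = 0 (t(k, w) = -20*0² = -20*0 = -5*0 = 0)
1/(t(-n(-23), -909) - 201583) = 1/(0 - 201583) = 1/(-201583) = -1/201583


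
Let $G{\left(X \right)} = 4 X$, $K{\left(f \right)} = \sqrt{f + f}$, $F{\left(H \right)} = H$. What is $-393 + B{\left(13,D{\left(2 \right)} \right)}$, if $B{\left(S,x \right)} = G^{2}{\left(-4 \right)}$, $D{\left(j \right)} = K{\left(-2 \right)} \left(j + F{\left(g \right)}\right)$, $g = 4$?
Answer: $-137$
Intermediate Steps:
$K{\left(f \right)} = \sqrt{2} \sqrt{f}$ ($K{\left(f \right)} = \sqrt{2 f} = \sqrt{2} \sqrt{f}$)
$D{\left(j \right)} = 2 i \left(4 + j\right)$ ($D{\left(j \right)} = \sqrt{2} \sqrt{-2} \left(j + 4\right) = \sqrt{2} i \sqrt{2} \left(4 + j\right) = 2 i \left(4 + j\right)$)
$B{\left(S,x \right)} = 256$ ($B{\left(S,x \right)} = \left(4 \left(-4\right)\right)^{2} = \left(-16\right)^{2} = 256$)
$-393 + B{\left(13,D{\left(2 \right)} \right)} = -393 + 256 = -137$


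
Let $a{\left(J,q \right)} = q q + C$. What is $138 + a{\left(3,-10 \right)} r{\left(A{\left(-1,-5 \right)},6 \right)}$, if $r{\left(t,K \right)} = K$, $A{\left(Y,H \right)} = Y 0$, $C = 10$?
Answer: $798$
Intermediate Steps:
$A{\left(Y,H \right)} = 0$
$a{\left(J,q \right)} = 10 + q^{2}$ ($a{\left(J,q \right)} = q q + 10 = q^{2} + 10 = 10 + q^{2}$)
$138 + a{\left(3,-10 \right)} r{\left(A{\left(-1,-5 \right)},6 \right)} = 138 + \left(10 + \left(-10\right)^{2}\right) 6 = 138 + \left(10 + 100\right) 6 = 138 + 110 \cdot 6 = 138 + 660 = 798$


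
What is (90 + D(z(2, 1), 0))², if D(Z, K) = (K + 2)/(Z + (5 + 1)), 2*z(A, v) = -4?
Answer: 32761/4 ≈ 8190.3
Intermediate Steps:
z(A, v) = -2 (z(A, v) = (½)*(-4) = -2)
D(Z, K) = (2 + K)/(6 + Z) (D(Z, K) = (2 + K)/(Z + 6) = (2 + K)/(6 + Z))
(90 + D(z(2, 1), 0))² = (90 + (2 + 0)/(6 - 2))² = (90 + 2/4)² = (90 + (¼)*2)² = (90 + ½)² = (181/2)² = 32761/4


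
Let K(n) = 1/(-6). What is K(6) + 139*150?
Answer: 125099/6 ≈ 20850.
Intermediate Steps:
K(n) = -1/6
K(6) + 139*150 = -1/6 + 139*150 = -1/6 + 20850 = 125099/6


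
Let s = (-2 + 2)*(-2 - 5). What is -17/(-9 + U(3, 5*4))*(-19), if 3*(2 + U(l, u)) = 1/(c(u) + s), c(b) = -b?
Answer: -19380/661 ≈ -29.319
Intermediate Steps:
s = 0 (s = 0*(-7) = 0)
U(l, u) = -2 - 1/(3*u) (U(l, u) = -2 + 1/(3*(-u + 0)) = -2 + 1/(3*((-u))) = -2 + (-1/u)/3 = -2 - 1/(3*u))
-17/(-9 + U(3, 5*4))*(-19) = -17/(-9 + (-2 - 1/(3*(5*4))))*(-19) = -17/(-9 + (-2 - 1/3/20))*(-19) = -17/(-9 + (-2 - 1/3*1/20))*(-19) = -17/(-9 + (-2 - 1/60))*(-19) = -17/(-9 - 121/60)*(-19) = -17/(-661/60)*(-19) = -17*(-60/661)*(-19) = (1020/661)*(-19) = -19380/661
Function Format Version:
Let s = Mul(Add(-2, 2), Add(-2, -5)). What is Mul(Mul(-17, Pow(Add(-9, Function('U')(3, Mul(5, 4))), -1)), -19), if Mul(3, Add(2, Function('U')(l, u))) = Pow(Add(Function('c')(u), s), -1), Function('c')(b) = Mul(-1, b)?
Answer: Rational(-19380, 661) ≈ -29.319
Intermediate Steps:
s = 0 (s = Mul(0, -7) = 0)
Function('U')(l, u) = Add(-2, Mul(Rational(-1, 3), Pow(u, -1))) (Function('U')(l, u) = Add(-2, Mul(Rational(1, 3), Pow(Add(Mul(-1, u), 0), -1))) = Add(-2, Mul(Rational(1, 3), Pow(Mul(-1, u), -1))) = Add(-2, Mul(Rational(1, 3), Mul(-1, Pow(u, -1)))) = Add(-2, Mul(Rational(-1, 3), Pow(u, -1))))
Mul(Mul(-17, Pow(Add(-9, Function('U')(3, Mul(5, 4))), -1)), -19) = Mul(Mul(-17, Pow(Add(-9, Add(-2, Mul(Rational(-1, 3), Pow(Mul(5, 4), -1)))), -1)), -19) = Mul(Mul(-17, Pow(Add(-9, Add(-2, Mul(Rational(-1, 3), Pow(20, -1)))), -1)), -19) = Mul(Mul(-17, Pow(Add(-9, Add(-2, Mul(Rational(-1, 3), Rational(1, 20)))), -1)), -19) = Mul(Mul(-17, Pow(Add(-9, Add(-2, Rational(-1, 60))), -1)), -19) = Mul(Mul(-17, Pow(Add(-9, Rational(-121, 60)), -1)), -19) = Mul(Mul(-17, Pow(Rational(-661, 60), -1)), -19) = Mul(Mul(-17, Rational(-60, 661)), -19) = Mul(Rational(1020, 661), -19) = Rational(-19380, 661)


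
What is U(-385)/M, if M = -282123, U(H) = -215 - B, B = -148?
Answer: 67/282123 ≈ 0.00023749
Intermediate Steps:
U(H) = -67 (U(H) = -215 - 1*(-148) = -215 + 148 = -67)
U(-385)/M = -67/(-282123) = -67*(-1/282123) = 67/282123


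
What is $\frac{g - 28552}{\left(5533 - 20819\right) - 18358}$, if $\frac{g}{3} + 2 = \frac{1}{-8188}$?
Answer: $\frac{233832907}{275477072} \approx 0.84883$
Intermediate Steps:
$g = - \frac{49131}{8188}$ ($g = -6 + \frac{3}{-8188} = -6 + 3 \left(- \frac{1}{8188}\right) = -6 - \frac{3}{8188} = - \frac{49131}{8188} \approx -6.0004$)
$\frac{g - 28552}{\left(5533 - 20819\right) - 18358} = \frac{- \frac{49131}{8188} - 28552}{\left(5533 - 20819\right) - 18358} = - \frac{233832907}{8188 \left(-15286 - 18358\right)} = - \frac{233832907}{8188 \left(-33644\right)} = \left(- \frac{233832907}{8188}\right) \left(- \frac{1}{33644}\right) = \frac{233832907}{275477072}$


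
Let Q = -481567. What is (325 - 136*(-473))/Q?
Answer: -64653/481567 ≈ -0.13426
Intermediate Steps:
(325 - 136*(-473))/Q = (325 - 136*(-473))/(-481567) = (325 + 64328)*(-1/481567) = 64653*(-1/481567) = -64653/481567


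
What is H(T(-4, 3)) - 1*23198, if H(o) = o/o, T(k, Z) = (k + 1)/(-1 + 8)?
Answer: -23197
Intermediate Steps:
T(k, Z) = 1/7 + k/7 (T(k, Z) = (1 + k)/7 = (1 + k)*(1/7) = 1/7 + k/7)
H(o) = 1
H(T(-4, 3)) - 1*23198 = 1 - 1*23198 = 1 - 23198 = -23197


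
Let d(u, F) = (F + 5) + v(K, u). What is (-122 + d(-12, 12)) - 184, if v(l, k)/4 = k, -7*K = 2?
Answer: -337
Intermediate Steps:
K = -2/7 (K = -1/7*2 = -2/7 ≈ -0.28571)
v(l, k) = 4*k
d(u, F) = 5 + F + 4*u (d(u, F) = (F + 5) + 4*u = (5 + F) + 4*u = 5 + F + 4*u)
(-122 + d(-12, 12)) - 184 = (-122 + (5 + 12 + 4*(-12))) - 184 = (-122 + (5 + 12 - 48)) - 184 = (-122 - 31) - 184 = -153 - 184 = -337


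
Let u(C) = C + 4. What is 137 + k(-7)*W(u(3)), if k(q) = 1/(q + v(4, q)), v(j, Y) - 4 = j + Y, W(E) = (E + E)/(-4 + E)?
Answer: 1226/9 ≈ 136.22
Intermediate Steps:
u(C) = 4 + C
W(E) = 2*E/(-4 + E) (W(E) = (2*E)/(-4 + E) = 2*E/(-4 + E))
v(j, Y) = 4 + Y + j (v(j, Y) = 4 + (j + Y) = 4 + (Y + j) = 4 + Y + j)
k(q) = 1/(8 + 2*q) (k(q) = 1/(q + (4 + q + 4)) = 1/(q + (8 + q)) = 1/(8 + 2*q))
137 + k(-7)*W(u(3)) = 137 + (1/(2*(4 - 7)))*(2*(4 + 3)/(-4 + (4 + 3))) = 137 + ((½)/(-3))*(2*7/(-4 + 7)) = 137 + ((½)*(-⅓))*(2*7/3) = 137 - 7/(3*3) = 137 - ⅙*14/3 = 137 - 7/9 = 1226/9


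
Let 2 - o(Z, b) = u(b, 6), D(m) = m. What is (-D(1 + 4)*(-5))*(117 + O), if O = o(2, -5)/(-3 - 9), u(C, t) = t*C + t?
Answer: 17225/6 ≈ 2870.8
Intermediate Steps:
u(C, t) = t + C*t (u(C, t) = C*t + t = t + C*t)
o(Z, b) = -4 - 6*b (o(Z, b) = 2 - 6*(1 + b) = 2 - (6 + 6*b) = 2 + (-6 - 6*b) = -4 - 6*b)
O = -13/6 (O = (-4 - 6*(-5))/(-3 - 9) = (-4 + 30)/(-12) = 26*(-1/12) = -13/6 ≈ -2.1667)
(-D(1 + 4)*(-5))*(117 + O) = (-(1 + 4)*(-5))*(117 - 13/6) = (-1*5*(-5))*(689/6) = -5*(-5)*(689/6) = 25*(689/6) = 17225/6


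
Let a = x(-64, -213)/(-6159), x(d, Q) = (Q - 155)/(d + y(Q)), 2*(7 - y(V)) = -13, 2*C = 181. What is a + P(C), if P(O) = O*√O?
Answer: -736/622059 + 181*√362/4 ≈ 860.94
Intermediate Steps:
C = 181/2 (C = (½)*181 = 181/2 ≈ 90.500)
y(V) = 27/2 (y(V) = 7 - ½*(-13) = 7 + 13/2 = 27/2)
P(O) = O^(3/2)
x(d, Q) = (-155 + Q)/(27/2 + d) (x(d, Q) = (Q - 155)/(d + 27/2) = (-155 + Q)/(27/2 + d))
a = -736/622059 (a = (2*(-155 - 213)/(27 + 2*(-64)))/(-6159) = (2*(-368)/(27 - 128))*(-1/6159) = (2*(-368)/(-101))*(-1/6159) = (2*(-1/101)*(-368))*(-1/6159) = (736/101)*(-1/6159) = -736/622059 ≈ -0.0011832)
a + P(C) = -736/622059 + (181/2)^(3/2) = -736/622059 + 181*√362/4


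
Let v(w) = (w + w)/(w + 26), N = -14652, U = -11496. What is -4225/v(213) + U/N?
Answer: -136947463/57794 ≈ -2369.6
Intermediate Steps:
v(w) = 2*w/(26 + w) (v(w) = (2*w)/(26 + w) = 2*w/(26 + w))
-4225/v(213) + U/N = -4225/(2*213/(26 + 213)) - 11496/(-14652) = -4225/(2*213/239) - 11496*(-1/14652) = -4225/(2*213*(1/239)) + 958/1221 = -4225/426/239 + 958/1221 = -4225*239/426 + 958/1221 = -1009775/426 + 958/1221 = -136947463/57794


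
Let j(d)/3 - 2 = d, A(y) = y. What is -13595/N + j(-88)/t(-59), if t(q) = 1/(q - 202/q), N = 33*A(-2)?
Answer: 56636917/3894 ≈ 14545.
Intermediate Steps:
j(d) = 6 + 3*d
N = -66 (N = 33*(-2) = -66)
-13595/N + j(-88)/t(-59) = -13595/(-66) + (6 + 3*(-88))/((-59/(-202 + (-59)²))) = -13595*(-1/66) + (6 - 264)/((-59/(-202 + 3481))) = 13595/66 - 258/((-59/3279)) = 13595/66 - 258/((-59*1/3279)) = 13595/66 - 258/(-59/3279) = 13595/66 - 258*(-3279/59) = 13595/66 + 845982/59 = 56636917/3894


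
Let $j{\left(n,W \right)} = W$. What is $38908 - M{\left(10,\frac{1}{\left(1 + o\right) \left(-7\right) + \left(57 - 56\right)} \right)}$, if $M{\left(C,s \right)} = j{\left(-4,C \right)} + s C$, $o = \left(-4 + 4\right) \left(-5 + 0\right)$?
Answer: $\frac{116699}{3} \approx 38900.0$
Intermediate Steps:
$o = 0$ ($o = 0 \left(-5\right) = 0$)
$M{\left(C,s \right)} = C + C s$ ($M{\left(C,s \right)} = C + s C = C + C s$)
$38908 - M{\left(10,\frac{1}{\left(1 + o\right) \left(-7\right) + \left(57 - 56\right)} \right)} = 38908 - 10 \left(1 + \frac{1}{\left(1 + 0\right) \left(-7\right) + \left(57 - 56\right)}\right) = 38908 - 10 \left(1 + \frac{1}{1 \left(-7\right) + 1}\right) = 38908 - 10 \left(1 + \frac{1}{-7 + 1}\right) = 38908 - 10 \left(1 + \frac{1}{-6}\right) = 38908 - 10 \left(1 - \frac{1}{6}\right) = 38908 - 10 \cdot \frac{5}{6} = 38908 - \frac{25}{3} = \frac{116699}{3}$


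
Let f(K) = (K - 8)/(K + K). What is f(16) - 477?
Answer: -1907/4 ≈ -476.75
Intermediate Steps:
f(K) = (-8 + K)/(2*K) (f(K) = (-8 + K)/((2*K)) = (-8 + K)*(1/(2*K)) = (-8 + K)/(2*K))
f(16) - 477 = (½)*(-8 + 16)/16 - 477 = (½)*(1/16)*8 - 477 = ¼ - 477 = -1907/4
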